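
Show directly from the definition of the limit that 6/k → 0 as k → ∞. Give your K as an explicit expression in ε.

Suppose ε > 0. For k ≥ 1, |6/k − 0| = 6/(k) ≤ 6/k.
We need 6/k < ε, i.e. k > 6/ε.
Take K = 6/ε. If k > K then |6/k| ≤ 6/k < ε.

K = 6/ε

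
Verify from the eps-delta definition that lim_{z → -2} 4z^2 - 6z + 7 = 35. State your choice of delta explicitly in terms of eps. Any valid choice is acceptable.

Let eps > 0. We want delta > 0 such that 0 < |z + 2| < delta implies |(4z^2 - 6z + 7) − 35| < eps.
(4z^2 - 6z + 7) − 35 = 4z^2 - 6z - 28 = (z + 2)(4z - 14).
So |(4z^2 - 6z + 7) − 35| = |z + 2|·|4z - 14|.
Require delta ≤ 2. Then |z + 2| < 2 gives |z| < 4, and by the triangle inequality |4z - 14| ≤ 4·4 + 14 = 30.
Hence |(4z^2 - 6z + 7) − 35| ≤ 30|z + 2| < eps provided |z + 2| < eps/30.
Choosing delta = min(2, eps/30) ensures both conditions, hence |(4z^2 - 6z + 7) − 35| < eps.

delta = min(2, eps/30)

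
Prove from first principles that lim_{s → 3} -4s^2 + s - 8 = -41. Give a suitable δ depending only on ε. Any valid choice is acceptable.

Suppose ε > 0. We want δ > 0 such that 0 < |s − 3| < δ implies |(-4s^2 + s - 8) + 41| < ε.
(-4s^2 + s - 8) + 41 = -4s^2 + s + 33 = (s − 3)(-4s - 11).
So |(-4s^2 + s - 8) + 41| = |s − 3|·|-4s - 11|.
Assume first that |s − 3| < 1, so |s| < 4. Then |-4s - 11| ≤ 4·4 + 11 = 27.
Hence |(-4s^2 + s - 8) + 41| ≤ 27|s − 3| < ε provided |s − 3| < ε/27.
Choosing δ = min(1, ε/27) ensures both conditions, hence |(-4s^2 + s - 8) + 41| < ε.

δ = min(1, ε/27)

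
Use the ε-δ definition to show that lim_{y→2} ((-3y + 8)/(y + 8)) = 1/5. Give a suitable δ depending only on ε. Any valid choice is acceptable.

δ = min(5, (25/16)ε)

Let ε > 0 be given. We want δ > 0 with 0 < |y − 2| < δ ⇒ |(-3y + 8)/(y + 8) − (1/5)| < ε.
Combining over a common denominator, (-3y + 8)/(y + 8) − (1/5) = [(-3y + 8)·10 − 2·(y + 8)] / [10·(y + 8)] = -32(y − 2) / (10(y + 8)).
So |(-3y + 8)/(y + 8) − (1/5)| = 32|y − 2| / (10·|y + 8|).
Require δ ≤ 5, so |y + 8| ≥ |10| − |y − 2| > 10 − 5 = 5.
Hence |(-3y + 8)/(y + 8) − (1/5)| < 32|y − 2|/(10·5) = (16/25)|y − 2|, which is < ε once |y − 2| < (25/16)ε.
Take δ = min(5, (25/16)ε). Then 0 < |y − 2| < δ forces both bounds, so |(-3y + 8)/(y + 8) − (1/5)| < ε.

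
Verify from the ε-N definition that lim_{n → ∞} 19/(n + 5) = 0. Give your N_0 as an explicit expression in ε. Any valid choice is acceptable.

N_0 = 19/ε

Let ε > 0 be given. For n ≥ 1, |19/(n + 5) − 0| = 19/(n + 5) ≤ 19/n.
We need 19/n < ε, i.e. n > 19/ε.
Take N_0 = 19/ε. If n > N_0 then |19/(n + 5)| ≤ 19/n < ε.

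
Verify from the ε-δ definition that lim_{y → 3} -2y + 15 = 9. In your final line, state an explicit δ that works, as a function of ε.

δ = ε/2

Let ε > 0. We need δ > 0 so that 0 < |y − 3| < δ implies |(-2y + 15) − 9| < ε.
Since (-2y + 15) − 9 = -2(y − 3), we have |(-2y + 15) − 9| = 2|y − 3|.
Thus it suffices that |y − 3| < ε/2.
Choosing δ = ε/2 gives |(-2y + 15) − 9| = 2|y − 3| < ε whenever |y − 3| < δ.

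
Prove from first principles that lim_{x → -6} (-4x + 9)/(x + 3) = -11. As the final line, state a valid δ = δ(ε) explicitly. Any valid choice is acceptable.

δ = min(3/2, (3/14)ε)

Let ε > 0. We want δ > 0 with 0 < |x + 6| < δ ⇒ |(-4x + 9)/(x + 3) + 11| < ε.
Combining over a common denominator, (-4x + 9)/(x + 3) + 11 = [(-4x + 9)·(-3) − 33·(x + 3)] / [(-3)·(x + 3)] = -21(x + 6) / ((-3)(x + 3)).
So |(-4x + 9)/(x + 3) + 11| = 21|x + 6| / (3·|x + 3|).
Require δ ≤ 3/2, so |x + 3| ≥ |-3| − |x + 6| > 3 − 3/2 = 3/2.
Hence |(-4x + 9)/(x + 3) + 11| < 21|x + 6|/(3·(3/2)) = (14/3)|x + 6|, which is < ε once |x + 6| < (3/14)ε.
Take δ = min(3/2, (3/14)ε). Then 0 < |x + 6| < δ forces both bounds, so |(-4x + 9)/(x + 3) + 11| < ε.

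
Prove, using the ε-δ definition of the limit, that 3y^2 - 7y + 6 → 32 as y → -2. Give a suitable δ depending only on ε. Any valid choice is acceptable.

Let ε > 0. We want δ > 0 such that 0 < |y + 2| < δ implies |(3y^2 - 7y + 6) − 32| < ε.
(3y^2 - 7y + 6) − 32 = 3y^2 - 7y - 26 = (y + 2)(3y - 13).
So |(3y^2 - 7y + 6) − 32| = |y + 2|·|3y - 13|.
Require δ ≤ 1. Then |y + 2| < 1 gives |y| < 3, and by the triangle inequality |3y - 13| ≤ 3·3 + 13 = 22.
Hence |(3y^2 - 7y + 6) − 32| ≤ 22|y + 2| < ε provided |y + 2| < ε/22.
Choosing δ = min(1, ε/22) ensures both conditions, hence |(3y^2 - 7y + 6) − 32| < ε.

δ = min(1, ε/22)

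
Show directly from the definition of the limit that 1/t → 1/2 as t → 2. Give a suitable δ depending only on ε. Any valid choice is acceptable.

δ = min(1, 2ε)

Fix ε > 0. We seek δ > 0 such that 0 < |t − 2| < δ implies |1/t − (1/2)| < ε.
|1/t − (1/2)| = |2 − t|/(2·|t|) = |t − 2|/(2|t|).
Restrict δ ≤ 1. Then |t − 2| < 1 gives |t| > 1, so 2|t| > 2.
Then |1/t − (1/2)| < |t − 2|/2, which is < ε when |t − 2| < 2ε.
Take δ = min(1, 2ε). Then 0 < |t − 2| < δ gives both |t − 2| < 1 and |t − 2| < 2ε, so |1/t − (1/2)| < ε.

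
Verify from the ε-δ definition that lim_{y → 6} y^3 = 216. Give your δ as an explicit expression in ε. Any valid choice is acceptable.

Fix ε > 0. We seek δ > 0 with 0 < |y − 6| < δ ⇒ |y^3 − 216| < ε.
Factor: y^3 − 216 = (y − 6)(y^2 + 6y + 36), so |y^3 − 216| = |y − 6|·|y^2 + 6y + 36|.
Restrict δ ≤ 2. Then |y − 6| < 2 gives |y| < 8, so by the triangle inequality |y^2 + 6y + 36| ≤ 8^2 + 6·8 + 36 = 148.
Hence |y^3 − 216| ≤ 148|y − 6|, which is < ε once |y − 6| < ε/148.
Take δ = min(2, ε/148). If 0 < |y − 6| < δ then both bounds hold and |y^3 − 216| ≤ 148|y − 6| < 148·(ε/148) = ε.

δ = min(2, ε/148)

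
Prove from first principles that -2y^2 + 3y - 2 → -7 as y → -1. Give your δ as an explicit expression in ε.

Let ε > 0. We want δ > 0 such that 0 < |y + 1| < δ implies |(-2y^2 + 3y - 2) + 7| < ε.
(-2y^2 + 3y - 2) + 7 = -2y^2 + 3y + 5 = (y + 1)(-2y + 5).
So |(-2y^2 + 3y - 2) + 7| = |y + 1|·|-2y + 5|.
Require δ ≤ 2. Then |y + 1| < 2 gives |y| < 3, and by the triangle inequality |-2y + 5| ≤ 2·3 + 5 = 11.
Hence |(-2y^2 + 3y - 2) + 7| ≤ 11|y + 1| < ε provided |y + 1| < ε/11.
Choosing δ = min(2, ε/11) ensures both conditions, hence |(-2y^2 + 3y - 2) + 7| < ε.

δ = min(2, ε/11)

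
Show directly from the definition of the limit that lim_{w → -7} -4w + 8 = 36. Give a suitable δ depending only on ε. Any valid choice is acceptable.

Fix ε > 0. We need δ > 0 so that 0 < |w + 7| < δ implies |(-4w + 8) − 36| < ε.
|(-4w + 8) − 36| = |-4w - 28| = 4|w + 7|.
So 4|w + 7| < ε exactly when |w + 7| < ε/4.
Take δ = ε/4. If 0 < |w + 7| < δ then |(-4w + 8) − 36| = 4|w + 7| < 4·(ε/4) = ε.

δ = ε/4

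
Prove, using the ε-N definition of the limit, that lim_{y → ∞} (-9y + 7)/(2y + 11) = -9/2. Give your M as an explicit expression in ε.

M = (113/4)/ε

Let ε > 0. We seek M > 0 such that y > M implies |(-9y + 7)/(2y + 11) + 9/2| < ε.
(-9y + 7)/(2y + 11) + 9/2 = (2(-9y + 7) − (-9)(2y + 11)) / (2(2y + 11)) = 113/(2(2y + 11)).
For y > 0 we have 2y + 11 > 2y, so |(-9y + 7)/(2y + 11) + 9/2| = 113/(2(2y + 11)) < 113/(2·2y) = (113/4)/y.
Thus |(-9y + 7)/(2y + 11) + 9/2| < ε whenever y > (113/4)/ε.
Take M = (113/4)/ε. If y > M then |(-9y + 7)/(2y + 11) + 9/2| < (113/4)/y < ε.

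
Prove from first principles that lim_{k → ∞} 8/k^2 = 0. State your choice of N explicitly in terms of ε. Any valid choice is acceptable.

Let ε > 0. For k ≥ 1, |8/k^2 − 0| = 8/k^2.
8/k^2 < ε ⇔ k^2 > 8/ε ⇔ k > (8/ε)^{1/2}.
Take N = (8/ε)^{1/2}. Then k > N implies 8/k^2 < ε.

N = (8/ε)^{1/2}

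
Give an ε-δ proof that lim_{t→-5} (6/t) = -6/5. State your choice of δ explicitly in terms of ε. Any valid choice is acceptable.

δ = min(5/2, (25/12)ε)

Fix ε > 0. We seek δ > 0 such that 0 < |t + 5| < δ implies |6/t + 6/5| < ε.
|6/t + 6/5| = 6·|-5 − t|/(5·|t|) = 6|t + 5|/(5|t|).
Restrict δ ≤ 5/2. Then |t + 5| < 5/2 gives |t| > 5/2, so 5|t| > 25/2.
Then |6/t + 6/5| < 6|t + 5|/(25/2), which is < ε when |t + 5| < (25/12)ε.
Take δ = min(5/2, (25/12)ε). Then 0 < |t + 5| < δ gives both |t + 5| < 5/2 and |t + 5| < (25/12)ε, so |6/t + 6/5| < ε.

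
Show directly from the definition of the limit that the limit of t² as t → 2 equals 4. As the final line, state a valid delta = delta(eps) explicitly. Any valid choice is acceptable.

delta = min(2, eps/6)

Fix eps > 0. We seek delta > 0 with 0 < |t − 2| < delta ⇒ |t² − 4| < eps.
Factor: t² − 4 = (t − 2)(t + 2), so |t² − 4| = |t − 2|·|t + 2|.
Restrict delta ≤ 2. Then |t − 2| < 2 gives |t| < 4, so by the triangle inequality |t + 2| ≤ 4 + 2 = 6.
Hence |t² − 4| ≤ 6|t − 2|, which is < eps once |t − 2| < eps/6.
Take delta = min(2, eps/6). If 0 < |t − 2| < delta then both bounds hold and |t² − 4| ≤ 6|t − 2| < 6·(eps/6) = eps.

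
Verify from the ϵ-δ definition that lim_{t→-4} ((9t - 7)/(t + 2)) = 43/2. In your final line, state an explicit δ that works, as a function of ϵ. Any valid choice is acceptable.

δ = min(1, (2/25)ϵ)

Suppose ϵ > 0. We want δ > 0 with 0 < |t + 4| < δ ⇒ |(9t - 7)/(t + 2) − (43/2)| < ϵ.
Combining over a common denominator, (9t - 7)/(t + 2) − (43/2) = [(9t - 7)·(-2) − (-43)·(t + 2)] / [(-2)·(t + 2)] = 25(t + 4) / ((-2)(t + 2)).
So |(9t - 7)/(t + 2) − (43/2)| = 25|t + 4| / (2·|t + 2|).
Require δ ≤ 1, so |t + 2| ≥ |-2| − |t + 4| > 2 − 1 = 1.
Hence |(9t - 7)/(t + 2) − (43/2)| < 25|t + 4|/(2·1) = (25/2)|t + 4|, which is < ϵ once |t + 4| < (2/25)ϵ.
Take δ = min(1, (2/25)ϵ). Then 0 < |t + 4| < δ forces both bounds, so |(9t - 7)/(t + 2) − (43/2)| < ϵ.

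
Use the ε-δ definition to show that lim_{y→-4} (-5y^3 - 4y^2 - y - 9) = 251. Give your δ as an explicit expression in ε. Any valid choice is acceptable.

Suppose ε > 0. We want δ > 0 such that 0 < |y + 4| < δ implies |(-5y^3 - 4y^2 - y - 9) − 251| < ε.
(-5y^3 - 4y^2 - y - 9) − 251 = -5y^3 - 4y^2 - y - 260 = (y + 4)(-5y^2 + 16y - 65).
So |(-5y^3 - 4y^2 - y - 9) − 251| = |y + 4|·|-5y^2 + 16y - 65|.
Assume first that |y + 4| < 1, so |y| < 5. Then |-5y^2 + 16y - 65| ≤ 5·5^2 + 16·5 + 65 = 270.
Hence |(-5y^3 - 4y^2 - y - 9) − 251| ≤ 270|y + 4| < ε provided |y + 4| < ε/270.
Choosing δ = min(1, ε/270) ensures both conditions, hence |(-5y^3 - 4y^2 - y - 9) − 251| < ε.

δ = min(1, ε/270)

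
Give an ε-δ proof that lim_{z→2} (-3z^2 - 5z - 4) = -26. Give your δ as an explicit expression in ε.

δ = min(1, ε/20)

Let ε > 0 be given. We want δ > 0 such that 0 < |z − 2| < δ implies |(-3z^2 - 5z - 4) + 26| < ε.
(-3z^2 - 5z - 4) + 26 = -3z^2 - 5z + 22 = (z − 2)(-3z - 11).
So |(-3z^2 - 5z - 4) + 26| = |z − 2|·|-3z - 11|.
Assume first that |z − 2| < 1, so |z| < 3. Then |-3z - 11| ≤ 3·3 + 11 = 20.
Hence |(-3z^2 - 5z - 4) + 26| ≤ 20|z − 2| < ε provided |z − 2| < ε/20.
Take δ = min(1, ε/20). Then 0 < |z − 2| < δ gives both |z − 2| < 1 and |z − 2| < ε/20, so |(-3z^2 - 5z - 4) + 26| < ε.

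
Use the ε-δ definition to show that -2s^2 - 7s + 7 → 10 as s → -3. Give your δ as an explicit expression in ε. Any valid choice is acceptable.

Let ε > 0. We want δ > 0 such that 0 < |s + 3| < δ implies |(-2s^2 - 7s + 7) − 10| < ε.
(-2s^2 - 7s + 7) − 10 = -2s^2 - 7s - 3 = (s + 3)(-2s - 1).
So |(-2s^2 - 7s + 7) − 10| = |s + 3|·|-2s - 1|.
Require δ ≤ 2. Then |s + 3| < 2 gives |s| < 5, and by the triangle inequality |-2s - 1| ≤ 2·5 + 1 = 11.
Hence |(-2s^2 - 7s + 7) − 10| ≤ 11|s + 3| < ε provided |s + 3| < ε/11.
Choosing δ = min(2, ε/11) ensures both conditions, hence |(-2s^2 - 7s + 7) − 10| < ε.

δ = min(2, ε/11)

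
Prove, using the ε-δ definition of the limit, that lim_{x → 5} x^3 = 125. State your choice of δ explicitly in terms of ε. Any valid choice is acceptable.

δ = min(1, ε/91)

Fix ε > 0. We seek δ > 0 with 0 < |x − 5| < δ ⇒ |x^3 − 125| < ε.
Factor: x^3 − 125 = (x − 5)(x^2 + 5x + 25), so |x^3 − 125| = |x − 5|·|x^2 + 5x + 25|.
Impose δ ≤ 1 so that |x| < 6; then |x^2 + 5x + 25| ≤ 91.
Hence |x^3 − 125| ≤ 91|x − 5|, which is < ε once |x − 5| < ε/91.
Take δ = min(1, ε/91). If 0 < |x − 5| < δ then both bounds hold and |x^3 − 125| ≤ 91|x − 5| < 91·(ε/91) = ε.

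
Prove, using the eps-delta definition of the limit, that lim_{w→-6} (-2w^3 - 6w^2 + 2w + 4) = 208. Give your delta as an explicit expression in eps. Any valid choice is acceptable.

Suppose eps > 0. We want delta > 0 such that 0 < |w + 6| < delta implies |(-2w^3 - 6w^2 + 2w + 4) − 208| < eps.
(-2w^3 - 6w^2 + 2w + 4) − 208 = -2w^3 - 6w^2 + 2w - 204 = (w + 6)(-2w^2 + 6w - 34).
So |(-2w^3 - 6w^2 + 2w + 4) − 208| = |w + 6|·|-2w^2 + 6w - 34|.
Require delta ≤ 2. Then |w + 6| < 2 gives |w| < 8, and by the triangle inequality |-2w^2 + 6w - 34| ≤ 2·8^2 + 6·8 + 34 = 210.
Hence |(-2w^3 - 6w^2 + 2w + 4) − 208| ≤ 210|w + 6| < eps provided |w + 6| < eps/210.
Take delta = min(2, eps/210). Then 0 < |w + 6| < delta gives both |w + 6| < 2 and |w + 6| < eps/210, so |(-2w^3 - 6w^2 + 2w + 4) − 208| < eps.

delta = min(2, eps/210)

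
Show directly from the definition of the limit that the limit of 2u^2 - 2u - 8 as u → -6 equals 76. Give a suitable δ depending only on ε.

δ = min(1, ε/28)

Suppose ε > 0. We want δ > 0 such that 0 < |u + 6| < δ implies |(2u^2 - 2u - 8) − 76| < ε.
(2u^2 - 2u - 8) − 76 = 2u^2 - 2u - 84 = (u + 6)(2u - 14).
So |(2u^2 - 2u - 8) − 76| = |u + 6|·|2u - 14|.
Assume first that |u + 6| < 1, so |u| < 7. Then |2u - 14| ≤ 2·7 + 14 = 28.
Hence |(2u^2 - 2u - 8) − 76| ≤ 28|u + 6| < ε provided |u + 6| < ε/28.
Take δ = min(1, ε/28). Then 0 < |u + 6| < δ gives both |u + 6| < 1 and |u + 6| < ε/28, so |(2u^2 - 2u - 8) − 76| < ε.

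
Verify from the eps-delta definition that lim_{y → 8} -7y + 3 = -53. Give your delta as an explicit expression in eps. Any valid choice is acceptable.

delta = eps/7

Fix eps > 0. We need delta > 0 so that 0 < |y − 8| < delta implies |(-7y + 3) + 53| < eps.
Since (-7y + 3) + 53 = -7(y − 8), we have |(-7y + 3) + 53| = 7|y − 8|.
Thus it suffices that |y − 8| < eps/7.
Choosing delta = eps/7 gives |(-7y + 3) + 53| = 7|y − 8| < eps whenever |y − 8| < delta.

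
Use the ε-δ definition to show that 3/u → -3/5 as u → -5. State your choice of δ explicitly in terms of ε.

δ = min(5/2, (25/6)ε)

Suppose ε > 0. We seek δ > 0 such that 0 < |u + 5| < δ implies |3/u + 3/5| < ε.
|3/u + 3/5| = 3·|-5 − u|/(5·|u|) = 3|u + 5|/(5|u|).
Restrict δ ≤ 5/2. Then |u + 5| < 5/2 gives |u| > 5/2, so 5|u| > 25/2.
Then |3/u + 3/5| < 3|u + 5|/(25/2), which is < ε when |u + 5| < (25/6)ε.
Take δ = min(5/2, (25/6)ε). Then 0 < |u + 5| < δ gives both |u + 5| < 5/2 and |u + 5| < (25/6)ε, so |3/u + 3/5| < ε.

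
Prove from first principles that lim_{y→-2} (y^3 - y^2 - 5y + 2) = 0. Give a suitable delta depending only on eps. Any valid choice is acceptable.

Let eps > 0. We want delta > 0 such that 0 < |y + 2| < delta implies |(y^3 - y^2 - 5y + 2)| < eps.
(y^3 - y^2 - 5y + 2) = y^3 - y^2 - 5y + 2 = (y + 2)(y^2 - 3y + 1).
So |(y^3 - y^2 - 5y + 2)| = |y + 2|·|y^2 - 3y + 1|.
Assume first that |y + 2| < 1, so |y| < 3. Then |y^2 - 3y + 1| ≤ 3^2 + 3·3 + 1 = 19.
Hence |(y^3 - y^2 - 5y + 2)| ≤ 19|y + 2| < eps provided |y + 2| < eps/19.
Take delta = min(1, eps/19). Then 0 < |y + 2| < delta gives both |y + 2| < 1 and |y + 2| < eps/19, so |(y^3 - y^2 - 5y + 2)| < eps.

delta = min(1, eps/19)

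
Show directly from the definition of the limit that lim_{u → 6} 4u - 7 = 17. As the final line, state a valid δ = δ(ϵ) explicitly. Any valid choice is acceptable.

δ = ϵ/4

Suppose ϵ > 0. We need δ > 0 so that 0 < |u − 6| < δ implies |(4u - 7) − 17| < ϵ.
Since (4u - 7) − 17 = 4(u − 6), we have |(4u - 7) − 17| = 4|u − 6|.
So 4|u − 6| < ϵ exactly when |u − 6| < ϵ/4.
Take δ = ϵ/4. If 0 < |u − 6| < δ then |(4u - 7) − 17| = 4|u − 6| < 4·(ϵ/4) = ϵ.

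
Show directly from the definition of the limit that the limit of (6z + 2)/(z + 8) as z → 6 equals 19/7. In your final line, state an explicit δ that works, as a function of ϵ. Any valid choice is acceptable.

δ = min(7, (49/23)ϵ)

Suppose ϵ > 0. We want δ > 0 with 0 < |z − 6| < δ ⇒ |(6z + 2)/(z + 8) − (19/7)| < ϵ.
Combining over a common denominator, (6z + 2)/(z + 8) − (19/7) = [(6z + 2)·14 − 38·(z + 8)] / [14·(z + 8)] = 46(z − 6) / (14(z + 8)).
So |(6z + 2)/(z + 8) − (19/7)| = 46|z − 6| / (14·|z + 8|).
Restrict δ ≤ 7. Then |z − 6| < 7 gives |z + 8| = |(z − 6) + 14| ≥ 14 − 7 = 7.
Hence |(6z + 2)/(z + 8) − (19/7)| < 46|z − 6|/(14·7) = (23/49)|z − 6|, which is < ϵ once |z − 6| < (49/23)ϵ.
Take δ = min(7, (49/23)ϵ). Then 0 < |z − 6| < δ forces both bounds, so |(6z + 2)/(z + 8) − (19/7)| < ϵ.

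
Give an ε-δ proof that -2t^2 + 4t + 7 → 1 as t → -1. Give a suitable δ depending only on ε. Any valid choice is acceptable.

Let ε > 0. We want δ > 0 such that 0 < |t + 1| < δ implies |(-2t^2 + 4t + 7) − 1| < ε.
(-2t^2 + 4t + 7) − 1 = -2t^2 + 4t + 6 = (t + 1)(-2t + 6).
So |(-2t^2 + 4t + 7) − 1| = |t + 1|·|-2t + 6|.
Require δ ≤ 2. Then |t + 1| < 2 gives |t| < 3, and by the triangle inequality |-2t + 6| ≤ 2·3 + 6 = 12.
Hence |(-2t^2 + 4t + 7) − 1| ≤ 12|t + 1| < ε provided |t + 1| < ε/12.
Take δ = min(2, ε/12). Then 0 < |t + 1| < δ gives both |t + 1| < 2 and |t + 1| < ε/12, so |(-2t^2 + 4t + 7) − 1| < ε.

δ = min(2, ε/12)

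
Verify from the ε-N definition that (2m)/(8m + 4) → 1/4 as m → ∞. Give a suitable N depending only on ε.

Fix ε > 0. For m ≥ 1, |(2m)/(8m + 4) − (1/4)| = |-8|/(8(8m + 4)) = 8/(8(8m + 4)).
Since 8m + 4 ≥ 8m for m ≥ 1, this is ≤ 8/(8·8m) = (1/8)/m.
So |(2m)/(8m + 4) − (1/4)| < ε whenever m > (1/8)/ε.
Take N = (1/8)/ε. If m > N then |(2m)/(8m + 4) − (1/4)| ≤ (1/8)/m < ε.

N = (1/8)/ε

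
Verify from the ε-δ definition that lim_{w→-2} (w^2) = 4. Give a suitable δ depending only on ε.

δ = min(2, ε/6)

Fix ε > 0. We seek δ > 0 with 0 < |w + 2| < δ ⇒ |w^2 − 4| < ε.
Factor: w^2 − 4 = (w + 2)(w - 2), so |w^2 − 4| = |w + 2|·|w - 2|.
Restrict δ ≤ 2. Then |w + 2| < 2 gives |w| < 4, so by the triangle inequality |w - 2| ≤ 4 + 2 = 6.
Hence |w^2 − 4| ≤ 6|w + 2|, which is < ε once |w + 2| < ε/6.
Take δ = min(2, ε/6). If 0 < |w + 2| < δ then both bounds hold and |w^2 − 4| ≤ 6|w + 2| < 6·(ε/6) = ε.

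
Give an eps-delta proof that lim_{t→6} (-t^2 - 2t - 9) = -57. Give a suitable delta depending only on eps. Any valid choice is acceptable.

Fix eps > 0. We want delta > 0 such that 0 < |t − 6| < delta implies |(-t^2 - 2t - 9) + 57| < eps.
(-t^2 - 2t - 9) + 57 = -t^2 - 2t + 48 = (t − 6)(-t - 8).
So |(-t^2 - 2t - 9) + 57| = |t − 6|·|-t - 8|.
Require delta ≤ 1. Then |t − 6| < 1 gives |t| < 7, and by the triangle inequality |-t - 8| ≤ 7 + 8 = 15.
Hence |(-t^2 - 2t - 9) + 57| ≤ 15|t − 6| < eps provided |t − 6| < eps/15.
Choosing delta = min(1, eps/15) ensures both conditions, hence |(-t^2 - 2t - 9) + 57| < eps.

delta = min(1, eps/15)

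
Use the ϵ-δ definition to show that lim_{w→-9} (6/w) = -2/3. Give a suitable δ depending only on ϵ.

Suppose ϵ > 0. We seek δ > 0 such that 0 < |w + 9| < δ implies |6/w + 2/3| < ϵ.
|6/w + 2/3| = 6·|-9 − w|/(9·|w|) = 6|w + 9|/(9|w|).
Restrict δ ≤ 9/2. Then |w + 9| < 9/2 gives |w| > 9/2, so 9|w| > 81/2.
Then |6/w + 2/3| < 6|w + 9|/(81/2), which is < ϵ when |w + 9| < (27/4)ϵ.
Take δ = min(9/2, (27/4)ϵ). Then 0 < |w + 9| < δ gives both |w + 9| < 9/2 and |w + 9| < (27/4)ϵ, so |6/w + 2/3| < ϵ.

δ = min(9/2, (27/4)ϵ)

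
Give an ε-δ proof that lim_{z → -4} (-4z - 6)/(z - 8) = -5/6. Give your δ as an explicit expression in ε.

δ = min(6, (36/19)ε)

Let ε > 0 be given. We want δ > 0 with 0 < |z + 4| < δ ⇒ |(-4z - 6)/(z - 8) + 5/6| < ε.
Combining over a common denominator, (-4z - 6)/(z - 8) + 5/6 = [(-4z - 6)·(-12) − 10·(z - 8)] / [(-12)·(z - 8)] = 38(z + 4) / ((-12)(z - 8)).
So |(-4z - 6)/(z - 8) + 5/6| = 38|z + 4| / (12·|z − 8|).
Require δ ≤ 6, so |z − 8| ≥ |-12| − |z + 4| > 12 − 6 = 6.
Hence |(-4z - 6)/(z - 8) + 5/6| < 38|z + 4|/(12·6) = (19/36)|z + 4|, which is < ε once |z + 4| < (36/19)ε.
Take δ = min(6, (36/19)ε). Then 0 < |z + 4| < δ forces both bounds, so |(-4z - 6)/(z - 8) + 5/6| < ε.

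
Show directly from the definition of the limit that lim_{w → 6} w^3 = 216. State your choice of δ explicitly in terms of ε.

Fix ε > 0. We seek δ > 0 with 0 < |w − 6| < δ ⇒ |w^3 − 216| < ε.
Factor: w^3 − 216 = (w − 6)(w^2 + 6w + 36), so |w^3 − 216| = |w − 6|·|w^2 + 6w + 36|.
Restrict δ ≤ 2. Then |w − 6| < 2 gives |w| < 8, so by the triangle inequality |w^2 + 6w + 36| ≤ 8^2 + 6·8 + 36 = 148.
Hence |w^3 − 216| ≤ 148|w − 6|, which is < ε once |w − 6| < ε/148.
Take δ = min(2, ε/148). If 0 < |w − 6| < δ then both bounds hold and |w^3 − 216| ≤ 148|w − 6| < 148·(ε/148) = ε.

δ = min(2, ε/148)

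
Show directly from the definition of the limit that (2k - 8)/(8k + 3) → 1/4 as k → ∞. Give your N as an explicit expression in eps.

Suppose eps > 0. For k ≥ 1, |(2k - 8)/(8k + 3) − (1/4)| = |-70|/(8(8k + 3)) = 70/(8(8k + 3)).
Since 8k + 3 ≥ 8k for k ≥ 1, this is ≤ 70/(8·8k) = (35/32)/k.
So |(2k - 8)/(8k + 3) − (1/4)| < eps whenever k > (35/32)/eps.
Take N = (35/32)/eps. If k > N then |(2k - 8)/(8k + 3) − (1/4)| ≤ (35/32)/k < eps.

N = (35/32)/eps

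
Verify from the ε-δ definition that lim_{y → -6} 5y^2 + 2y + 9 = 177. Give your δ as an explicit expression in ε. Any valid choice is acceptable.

δ = min(2, ε/68)

Fix ε > 0. We want δ > 0 such that 0 < |y + 6| < δ implies |(5y^2 + 2y + 9) − 177| < ε.
(5y^2 + 2y + 9) − 177 = 5y^2 + 2y - 168 = (y + 6)(5y - 28).
So |(5y^2 + 2y + 9) − 177| = |y + 6|·|5y - 28|.
Assume first that |y + 6| < 2, so |y| < 8. Then |5y - 28| ≤ 5·8 + 28 = 68.
Hence |(5y^2 + 2y + 9) − 177| ≤ 68|y + 6| < ε provided |y + 6| < ε/68.
Take δ = min(2, ε/68). Then 0 < |y + 6| < δ gives both |y + 6| < 2 and |y + 6| < ε/68, so |(5y^2 + 2y + 9) − 177| < ε.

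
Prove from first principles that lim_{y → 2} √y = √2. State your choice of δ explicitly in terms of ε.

Fix ε > 0. We want δ > 0 such that 0 < |y − 2| < δ implies |√y − √2| < ε.
Rationalise: √y − √2 = (y − 2)/(√y + √2), so |√y − √2| = |y − 2|/(√y + √2).
Restrict δ ≤ 2 so that |y − 2| < 2 forces y > 0, and then √y + √2 > √2.
Hence |√y − √2| < |y − 2|/√2, which is < ε once |y − 2| < √2·ε.
Take δ = min(2, √2·ε). If 0 < |y − 2| < δ then y > 0 and |√y − √2| < |y − 2|/√2 < ε.

δ = min(2, √2·ε)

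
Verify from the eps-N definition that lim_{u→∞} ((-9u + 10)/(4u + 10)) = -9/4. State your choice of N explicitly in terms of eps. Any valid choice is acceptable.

Let eps > 0. We seek N > 0 such that u > N implies |(-9u + 10)/(4u + 10) + 9/4| < eps.
(-9u + 10)/(4u + 10) + 9/4 = (4(-9u + 10) − (-9)(4u + 10)) / (4(4u + 10)) = 130/(4(4u + 10)).
For u > 0 we have 4u + 10 > 4u, so |(-9u + 10)/(4u + 10) + 9/4| = 130/(4(4u + 10)) < 130/(4·4u) = (65/8)/u.
Thus |(-9u + 10)/(4u + 10) + 9/4| < eps whenever u > (65/8)/eps.
Take N = (65/8)/eps. If u > N then |(-9u + 10)/(4u + 10) + 9/4| < (65/8)/u < eps.

N = (65/8)/eps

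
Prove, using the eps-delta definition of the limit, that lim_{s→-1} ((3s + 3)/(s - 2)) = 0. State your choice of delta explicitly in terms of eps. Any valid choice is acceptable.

Fix eps > 0. We want delta > 0 with 0 < |s + 1| < delta ⇒ |(3s + 3)/(s - 2) − 0| < eps.
Combining over a common denominator, (3s + 3)/(s - 2) − 0 = [(3s + 3)·(-3) − 0·(s - 2)] / [(-3)·(s - 2)] = -9(s + 1) / ((-3)(s - 2)).
So |(3s + 3)/(s - 2) − 0| = 9|s + 1| / (3·|s − 2|).
Restrict delta ≤ 3/2. Then |s + 1| < 3/2 gives |s − 2| = |(s + 1) + (-3)| ≥ 3 − 3/2 = 3/2.
Hence |(3s + 3)/(s - 2) − 0| < 9|s + 1|/(3·(3/2)) = 2|s + 1|, which is < eps once |s + 1| < (1/2)eps.
Take delta = min(3/2, (1/2)eps). Then 0 < |s + 1| < delta forces both bounds, so |(3s + 3)/(s - 2) − 0| < eps.

delta = min(3/2, (1/2)eps)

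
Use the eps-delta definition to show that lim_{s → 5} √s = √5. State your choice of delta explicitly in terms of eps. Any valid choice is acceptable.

delta = min(5, √5·eps)

Let eps > 0 be given. We want delta > 0 such that 0 < |s − 5| < delta implies |√s − √5| < eps.
Rationalise: √s − √5 = (s − 5)/(√s + √5), so |√s − √5| = |s − 5|/(√s + √5).
Restrict delta ≤ 5 so that |s − 5| < 5 forces s > 0, and then √s + √5 > √5.
Hence |√s − √5| < |s − 5|/√5, which is < eps once |s − 5| < √5·eps.
Take delta = min(5, √5·eps). If 0 < |s − 5| < delta then s > 0 and |√s − √5| < |s − 5|/√5 < eps.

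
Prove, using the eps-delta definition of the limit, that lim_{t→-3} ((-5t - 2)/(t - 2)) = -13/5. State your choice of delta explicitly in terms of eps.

delta = min(5/2, (25/24)eps)

Let eps > 0. We want delta > 0 with 0 < |t + 3| < delta ⇒ |(-5t - 2)/(t - 2) + 13/5| < eps.
Combining over a common denominator, (-5t - 2)/(t - 2) + 13/5 = [(-5t - 2)·(-5) − 13·(t - 2)] / [(-5)·(t - 2)] = 12(t + 3) / ((-5)(t - 2)).
So |(-5t - 2)/(t - 2) + 13/5| = 12|t + 3| / (5·|t − 2|).
Require delta ≤ 5/2, so |t − 2| ≥ |-5| − |t + 3| > 5 − 5/2 = 5/2.
Hence |(-5t - 2)/(t - 2) + 13/5| < 12|t + 3|/(5·(5/2)) = (24/25)|t + 3|, which is < eps once |t + 3| < (25/24)eps.
Take delta = min(5/2, (25/24)eps). Then 0 < |t + 3| < delta forces both bounds, so |(-5t - 2)/(t - 2) + 13/5| < eps.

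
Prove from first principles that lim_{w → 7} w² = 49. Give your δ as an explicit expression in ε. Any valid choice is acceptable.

Let ε > 0. We seek δ > 0 with 0 < |w − 7| < δ ⇒ |w² − 49| < ε.
Factor: w² − 49 = (w − 7)(w + 7), so |w² − 49| = |w − 7|·|w + 7|.
Restrict δ ≤ 1. Then |w − 7| < 1 gives |w| < 8, so by the triangle inequality |w + 7| ≤ 8 + 7 = 15.
Hence |w² − 49| ≤ 15|w − 7|, which is < ε once |w − 7| < ε/15.
Take δ = min(1, ε/15). If 0 < |w − 7| < δ then both bounds hold and |w² − 49| ≤ 15|w − 7| < 15·(ε/15) = ε.

δ = min(1, ε/15)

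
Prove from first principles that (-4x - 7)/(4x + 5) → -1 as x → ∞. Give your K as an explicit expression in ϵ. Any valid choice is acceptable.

K = (1/2)/ϵ

Suppose ϵ > 0. We seek K > 0 such that x > K implies |(-4x - 7)/(4x + 5) + 1| < ϵ.
(-4x - 7)/(4x + 5) + 1 = (4(-4x - 7) − (-4)(4x + 5)) / (4(4x + 5)) = -8/(4(4x + 5)).
For x > 0 we have 4x + 5 > 4x, so |(-4x - 7)/(4x + 5) + 1| = 8/(4(4x + 5)) < 8/(4·4x) = (1/2)/x.
Thus |(-4x - 7)/(4x + 5) + 1| < ϵ whenever x > (1/2)/ϵ.
Take K = (1/2)/ϵ. If x > K then |(-4x - 7)/(4x + 5) + 1| < (1/2)/x < ϵ.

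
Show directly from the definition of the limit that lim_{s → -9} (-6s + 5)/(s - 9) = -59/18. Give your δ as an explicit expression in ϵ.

Suppose ϵ > 0. We want δ > 0 with 0 < |s + 9| < δ ⇒ |(-6s + 5)/(s - 9) + 59/18| < ϵ.
Combining over a common denominator, (-6s + 5)/(s - 9) + 59/18 = [(-6s + 5)·(-18) − 59·(s - 9)] / [(-18)·(s - 9)] = 49(s + 9) / ((-18)(s - 9)).
So |(-6s + 5)/(s - 9) + 59/18| = 49|s + 9| / (18·|s − 9|).
Require δ ≤ 9, so |s − 9| ≥ |-18| − |s + 9| > 18 − 9 = 9.
Hence |(-6s + 5)/(s - 9) + 59/18| < 49|s + 9|/(18·9) = (49/162)|s + 9|, which is < ϵ once |s + 9| < (162/49)ϵ.
Take δ = min(9, (162/49)ϵ). Then 0 < |s + 9| < δ forces both bounds, so |(-6s + 5)/(s - 9) + 59/18| < ϵ.

δ = min(9, (162/49)ϵ)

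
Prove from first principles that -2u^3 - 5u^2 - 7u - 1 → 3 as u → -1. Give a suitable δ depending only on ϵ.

δ = min(1, ϵ/18)

Suppose ϵ > 0. We want δ > 0 such that 0 < |u + 1| < δ implies |(-2u^3 - 5u^2 - 7u - 1) − 3| < ϵ.
(-2u^3 - 5u^2 - 7u - 1) − 3 = -2u^3 - 5u^2 - 7u - 4 = (u + 1)(-2u^2 - 3u - 4).
So |(-2u^3 - 5u^2 - 7u - 1) − 3| = |u + 1|·|-2u^2 - 3u - 4|.
Assume first that |u + 1| < 1, so |u| < 2. Then |-2u^2 - 3u - 4| ≤ 2·2^2 + 3·2 + 4 = 18.
Hence |(-2u^3 - 5u^2 - 7u - 1) − 3| ≤ 18|u + 1| < ϵ provided |u + 1| < ϵ/18.
Take δ = min(1, ϵ/18). Then 0 < |u + 1| < δ gives both |u + 1| < 1 and |u + 1| < ϵ/18, so |(-2u^3 - 5u^2 - 7u - 1) − 3| < ϵ.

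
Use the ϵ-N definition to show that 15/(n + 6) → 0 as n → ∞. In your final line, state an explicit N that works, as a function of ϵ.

N = 15/ϵ

Suppose ϵ > 0. For n ≥ 1, |15/(n + 6) − 0| = 15/(n + 6) ≤ 15/n.
We need 15/n < ϵ, i.e. n > 15/ϵ.
Take N = 15/ϵ. If n > N then |15/(n + 6)| ≤ 15/n < ϵ.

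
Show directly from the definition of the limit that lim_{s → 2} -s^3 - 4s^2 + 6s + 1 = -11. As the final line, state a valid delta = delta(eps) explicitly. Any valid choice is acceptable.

Let eps > 0 be given. We want delta > 0 such that 0 < |s − 2| < delta implies |(-s^3 - 4s^2 + 6s + 1) + 11| < eps.
(-s^3 - 4s^2 + 6s + 1) + 11 = -s^3 - 4s^2 + 6s + 12 = (s − 2)(-s^2 - 6s - 6).
So |(-s^3 - 4s^2 + 6s + 1) + 11| = |s − 2|·|-s^2 - 6s - 6|.
Assume first that |s − 2| < 1, so |s| < 3. Then |-s^2 - 6s - 6| ≤ 3^2 + 6·3 + 6 = 33.
Hence |(-s^3 - 4s^2 + 6s + 1) + 11| ≤ 33|s − 2| < eps provided |s − 2| < eps/33.
Choosing delta = min(1, eps/33) ensures both conditions, hence |(-s^3 - 4s^2 + 6s + 1) + 11| < eps.

delta = min(1, eps/33)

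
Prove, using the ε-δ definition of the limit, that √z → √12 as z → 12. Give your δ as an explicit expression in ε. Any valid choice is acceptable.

Let ε > 0 be given. We want δ > 0 such that 0 < |z − 12| < δ implies |√z − √12| < ε.
Rationalise: √z − √12 = (z − 12)/(√z + √12), so |√z − √12| = |z − 12|/(√z + √12).
Restrict δ ≤ 12 so that |z − 12| < 12 forces z > 0, and then √z + √12 > √12.
Hence |√z − √12| < |z − 12|/√12, which is < ε once |z − 12| < √12·ε.
Take δ = min(12, √12·ε). If 0 < |z − 12| < δ then z > 0 and |√z − √12| < |z − 12|/√12 < ε.

δ = min(12, √12·ε)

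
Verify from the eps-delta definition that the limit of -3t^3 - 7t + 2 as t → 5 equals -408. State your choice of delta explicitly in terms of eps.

Fix eps > 0. We want delta > 0 such that 0 < |t − 5| < delta implies |(-3t^3 - 7t + 2) + 408| < eps.
(-3t^3 - 7t + 2) + 408 = -3t^3 - 7t + 410 = (t − 5)(-3t^2 - 15t - 82).
So |(-3t^3 - 7t + 2) + 408| = |t − 5|·|-3t^2 - 15t - 82|.
Require delta ≤ 1. Then |t − 5| < 1 gives |t| < 6, and by the triangle inequality |-3t^2 - 15t - 82| ≤ 3·6^2 + 15·6 + 82 = 280.
Hence |(-3t^3 - 7t + 2) + 408| ≤ 280|t − 5| < eps provided |t − 5| < eps/280.
Take delta = min(1, eps/280). Then 0 < |t − 5| < delta gives both |t − 5| < 1 and |t − 5| < eps/280, so |(-3t^3 - 7t + 2) + 408| < eps.

delta = min(1, eps/280)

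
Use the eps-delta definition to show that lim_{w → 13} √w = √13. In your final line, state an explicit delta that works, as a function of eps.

delta = min(13, √13·eps)

Let eps > 0. We want delta > 0 such that 0 < |w − 13| < delta implies |√w − √13| < eps.
Multiplying by the conjugate, |√w − √13| = |w − 13|/(√w + √13).
Restrict delta ≤ 13 so that |w − 13| < 13 forces w > 0, and then √w + √13 > √13.
Hence |√w − √13| < |w − 13|/√13, which is < eps once |w − 13| < √13·eps.
Take delta = min(13, √13·eps). If 0 < |w − 13| < delta then w > 0 and |√w − √13| < |w − 13|/√13 < eps.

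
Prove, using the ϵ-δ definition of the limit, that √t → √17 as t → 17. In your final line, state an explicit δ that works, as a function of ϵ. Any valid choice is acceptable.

Fix ϵ > 0. We want δ > 0 such that 0 < |t − 17| < δ implies |√t − √17| < ϵ.
Multiplying by the conjugate, |√t − √17| = |t − 17|/(√t + √17).
Restrict δ ≤ 17 so that |t − 17| < 17 forces t > 0, and then √t + √17 > √17.
Hence |√t − √17| < |t − 17|/√17, which is < ϵ once |t − 17| < √17·ϵ.
Take δ = min(17, √17·ϵ). If 0 < |t − 17| < δ then t > 0 and |√t − √17| < |t − 17|/√17 < ϵ.

δ = min(17, √17·ϵ)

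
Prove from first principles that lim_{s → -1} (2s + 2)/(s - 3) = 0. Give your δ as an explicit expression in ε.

Fix ε > 0. We want δ > 0 with 0 < |s + 1| < δ ⇒ |(2s + 2)/(s - 3) − 0| < ε.
Combining over a common denominator, (2s + 2)/(s - 3) − 0 = [(2s + 2)·(-4) − 0·(s - 3)] / [(-4)·(s - 3)] = -8(s + 1) / ((-4)(s - 3)).
So |(2s + 2)/(s - 3) − 0| = 8|s + 1| / (4·|s − 3|).
Restrict δ ≤ 2. Then |s + 1| < 2 gives |s − 3| = |(s + 1) + (-4)| ≥ 4 − 2 = 2.
Hence |(2s + 2)/(s - 3) − 0| < 8|s + 1|/(4·2) = |s + 1|, which is < ε once |s + 1| < ε.
Take δ = min(2, ε). Then 0 < |s + 1| < δ forces both bounds, so |(2s + 2)/(s - 3) − 0| < ε.

δ = min(2, ε)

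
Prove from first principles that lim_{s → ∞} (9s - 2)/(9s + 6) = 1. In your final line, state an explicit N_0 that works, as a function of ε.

N_0 = (8/9)/ε

Let ε > 0. We seek N_0 > 0 such that s > N_0 implies |(9s - 2)/(9s + 6) − 1| < ε.
(9s - 2)/(9s + 6) − 1 = (9(9s - 2) − 9(9s + 6)) / (9(9s + 6)) = -72/(9(9s + 6)).
For s > 0 we have 9s + 6 > 9s, so |(9s - 2)/(9s + 6) − 1| = 72/(9(9s + 6)) < 72/(9·9s) = (8/9)/s.
Thus |(9s - 2)/(9s + 6) − 1| < ε whenever s > (8/9)/ε.
Take N_0 = (8/9)/ε. If s > N_0 then |(9s - 2)/(9s + 6) − 1| < (8/9)/s < ε.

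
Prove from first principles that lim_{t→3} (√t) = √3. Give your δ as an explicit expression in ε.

δ = min(3, √3·ε)

Let ε > 0. We want δ > 0 such that 0 < |t − 3| < δ implies |√t − √3| < ε.
Multiplying by the conjugate, |√t − √3| = |t − 3|/(√t + √3).
Restrict δ ≤ 3 so that |t − 3| < 3 forces t > 0, and then √t + √3 > √3.
Hence |√t − √3| < |t − 3|/√3, which is < ε once |t − 3| < √3·ε.
Take δ = min(3, √3·ε). If 0 < |t − 3| < δ then t > 0 and |√t − √3| < |t − 3|/√3 < ε.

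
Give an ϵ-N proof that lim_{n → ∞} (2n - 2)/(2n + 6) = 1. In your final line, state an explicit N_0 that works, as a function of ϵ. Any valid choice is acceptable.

N_0 = 4/ϵ

Fix ϵ > 0. For n ≥ 1, |(2n - 2)/(2n + 6) − 1| = |-16|/(2(2n + 6)) = 16/(2(2n + 6)).
Since 2n + 6 ≥ 2n for n ≥ 1, this is ≤ 16/(2·2n) = 4/n.
So |(2n - 2)/(2n + 6) − 1| < ϵ whenever n > 4/ϵ.
Take N_0 = 4/ϵ. If n > N_0 then |(2n - 2)/(2n + 6) − 1| ≤ 4/n < ϵ.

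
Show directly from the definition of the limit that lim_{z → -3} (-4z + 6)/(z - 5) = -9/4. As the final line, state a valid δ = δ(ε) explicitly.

δ = min(4, (16/7)ε)

Suppose ε > 0. We want δ > 0 with 0 < |z + 3| < δ ⇒ |(-4z + 6)/(z - 5) + 9/4| < ε.
Combining over a common denominator, (-4z + 6)/(z - 5) + 9/4 = [(-4z + 6)·(-8) − 18·(z - 5)] / [(-8)·(z - 5)] = 14(z + 3) / ((-8)(z - 5)).
So |(-4z + 6)/(z - 5) + 9/4| = 14|z + 3| / (8·|z − 5|).
Restrict δ ≤ 4. Then |z + 3| < 4 gives |z − 5| = |(z + 3) + (-8)| ≥ 8 − 4 = 4.
Hence |(-4z + 6)/(z - 5) + 9/4| < 14|z + 3|/(8·4) = (7/16)|z + 3|, which is < ε once |z + 3| < (16/7)ε.
Take δ = min(4, (16/7)ε). Then 0 < |z + 3| < δ forces both bounds, so |(-4z + 6)/(z - 5) + 9/4| < ε.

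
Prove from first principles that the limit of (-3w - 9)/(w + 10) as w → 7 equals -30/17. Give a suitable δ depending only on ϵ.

δ = min(17/2, (289/42)ϵ)

Fix ϵ > 0. We want δ > 0 with 0 < |w − 7| < δ ⇒ |(-3w - 9)/(w + 10) + 30/17| < ϵ.
Combining over a common denominator, (-3w - 9)/(w + 10) + 30/17 = [(-3w - 9)·17 − (-30)·(w + 10)] / [17·(w + 10)] = -21(w − 7) / (17(w + 10)).
So |(-3w - 9)/(w + 10) + 30/17| = 21|w − 7| / (17·|w + 10|).
Restrict δ ≤ 17/2. Then |w − 7| < 17/2 gives |w + 10| = |(w − 7) + 17| ≥ 17 − 17/2 = 17/2.
Hence |(-3w - 9)/(w + 10) + 30/17| < 21|w − 7|/(17·(17/2)) = (42/289)|w − 7|, which is < ϵ once |w − 7| < (289/42)ϵ.
Take δ = min(17/2, (289/42)ϵ). Then 0 < |w − 7| < δ forces both bounds, so |(-3w - 9)/(w + 10) + 30/17| < ϵ.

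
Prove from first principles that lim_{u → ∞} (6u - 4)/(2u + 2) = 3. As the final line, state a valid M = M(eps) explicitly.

M = 5/eps

Fix eps > 0. We seek M > 0 such that u > M implies |(6u - 4)/(2u + 2) − 3| < eps.
(6u - 4)/(2u + 2) − 3 = (2(6u - 4) − 6(2u + 2)) / (2(2u + 2)) = -20/(2(2u + 2)).
For u > 0 we have 2u + 2 > 2u, so |(6u - 4)/(2u + 2) − 3| = 20/(2(2u + 2)) < 20/(2·2u) = 5/u.
Thus |(6u - 4)/(2u + 2) − 3| < eps whenever u > 5/eps.
Take M = 5/eps. If u > M then |(6u - 4)/(2u + 2) − 3| < 5/u < eps.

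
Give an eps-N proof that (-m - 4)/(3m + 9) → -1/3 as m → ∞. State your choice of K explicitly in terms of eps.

Suppose eps > 0. For m ≥ 1, |(-m - 4)/(3m + 9) + 1/3| = |-3|/(3(3m + 9)) = 3/(3(3m + 9)).
Since 3m + 9 ≥ 3m for m ≥ 1, this is ≤ 3/(3·3m) = (1/3)/m.
So |(-m - 4)/(3m + 9) + 1/3| < eps whenever m > (1/3)/eps.
Take K = (1/3)/eps. If m > K then |(-m - 4)/(3m + 9) + 1/3| ≤ (1/3)/m < eps.

K = (1/3)/eps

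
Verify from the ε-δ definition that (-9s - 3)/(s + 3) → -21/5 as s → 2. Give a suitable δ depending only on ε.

δ = min(5/2, (25/48)ε)

Fix ε > 0. We want δ > 0 with 0 < |s − 2| < δ ⇒ |(-9s - 3)/(s + 3) + 21/5| < ε.
Combining over a common denominator, (-9s - 3)/(s + 3) + 21/5 = [(-9s - 3)·5 − (-21)·(s + 3)] / [5·(s + 3)] = -24(s − 2) / (5(s + 3)).
So |(-9s - 3)/(s + 3) + 21/5| = 24|s − 2| / (5·|s + 3|).
Restrict δ ≤ 5/2. Then |s − 2| < 5/2 gives |s + 3| = |(s − 2) + 5| ≥ 5 − 5/2 = 5/2.
Hence |(-9s - 3)/(s + 3) + 21/5| < 24|s − 2|/(5·(5/2)) = (48/25)|s − 2|, which is < ε once |s − 2| < (25/48)ε.
Take δ = min(5/2, (25/48)ε). Then 0 < |s − 2| < δ forces both bounds, so |(-9s - 3)/(s + 3) + 21/5| < ε.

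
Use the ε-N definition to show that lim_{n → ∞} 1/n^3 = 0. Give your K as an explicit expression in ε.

Fix ε > 0. For n ≥ 1, |1/n^3 − 0| = 1/n^3.
1/n^3 < ε ⇔ n^3 > 1/ε ⇔ n > (1/ε)^{1/3}.
Take K = (1/ε)^{1/3}. Then n > K implies 1/n^3 < ε.

K = (1/ε)^{1/3}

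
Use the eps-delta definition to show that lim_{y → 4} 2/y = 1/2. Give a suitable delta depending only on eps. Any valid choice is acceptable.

Fix eps > 0. We seek delta > 0 such that 0 < |y − 4| < delta implies |2/y − (1/2)| < eps.
|2/y − (1/2)| = 2·|4 − y|/(4·|y|) = 2|y − 4|/(4|y|).
Require delta ≤ 2 so that |y| > 4 − 2 = 2, hence 4|y| > 8.
Then |2/y − (1/2)| < 2|y − 4|/8, which is < eps when |y − 4| < 4eps.
Take delta = min(2, 4eps). Then 0 < |y − 4| < delta gives both |y − 4| < 2 and |y − 4| < 4eps, so |2/y − (1/2)| < eps.

delta = min(2, 4eps)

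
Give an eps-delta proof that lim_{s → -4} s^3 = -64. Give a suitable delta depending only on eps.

Suppose eps > 0. We seek delta > 0 with 0 < |s + 4| < delta ⇒ |s^3 + 64| < eps.
Factor: s^3 + 64 = (s + 4)(s^2 - 4s + 16), so |s^3 + 64| = |s + 4|·|s^2 - 4s + 16|.
Impose delta ≤ 2 so that |s| < 6; then |s^2 - 4s + 16| ≤ 76.
Hence |s^3 + 64| ≤ 76|s + 4|, which is < eps once |s + 4| < eps/76.
Take delta = min(2, eps/76). If 0 < |s + 4| < delta then both bounds hold and |s^3 + 64| ≤ 76|s + 4| < 76·(eps/76) = eps.

delta = min(2, eps/76)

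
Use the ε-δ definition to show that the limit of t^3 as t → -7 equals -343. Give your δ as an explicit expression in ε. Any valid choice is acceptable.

Let ε > 0 be given. We seek δ > 0 with 0 < |t + 7| < δ ⇒ |t^3 + 343| < ε.
Factor: t^3 + 343 = (t + 7)(t^2 - 7t + 49), so |t^3 + 343| = |t + 7|·|t^2 - 7t + 49|.
Restrict δ ≤ 1. Then |t + 7| < 1 gives |t| < 8, so by the triangle inequality |t^2 - 7t + 49| ≤ 8^2 + 7·8 + 49 = 169.
Hence |t^3 + 343| ≤ 169|t + 7|, which is < ε once |t + 7| < ε/169.
Take δ = min(1, ε/169). If 0 < |t + 7| < δ then both bounds hold and |t^3 + 343| ≤ 169|t + 7| < 169·(ε/169) = ε.

δ = min(1, ε/169)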